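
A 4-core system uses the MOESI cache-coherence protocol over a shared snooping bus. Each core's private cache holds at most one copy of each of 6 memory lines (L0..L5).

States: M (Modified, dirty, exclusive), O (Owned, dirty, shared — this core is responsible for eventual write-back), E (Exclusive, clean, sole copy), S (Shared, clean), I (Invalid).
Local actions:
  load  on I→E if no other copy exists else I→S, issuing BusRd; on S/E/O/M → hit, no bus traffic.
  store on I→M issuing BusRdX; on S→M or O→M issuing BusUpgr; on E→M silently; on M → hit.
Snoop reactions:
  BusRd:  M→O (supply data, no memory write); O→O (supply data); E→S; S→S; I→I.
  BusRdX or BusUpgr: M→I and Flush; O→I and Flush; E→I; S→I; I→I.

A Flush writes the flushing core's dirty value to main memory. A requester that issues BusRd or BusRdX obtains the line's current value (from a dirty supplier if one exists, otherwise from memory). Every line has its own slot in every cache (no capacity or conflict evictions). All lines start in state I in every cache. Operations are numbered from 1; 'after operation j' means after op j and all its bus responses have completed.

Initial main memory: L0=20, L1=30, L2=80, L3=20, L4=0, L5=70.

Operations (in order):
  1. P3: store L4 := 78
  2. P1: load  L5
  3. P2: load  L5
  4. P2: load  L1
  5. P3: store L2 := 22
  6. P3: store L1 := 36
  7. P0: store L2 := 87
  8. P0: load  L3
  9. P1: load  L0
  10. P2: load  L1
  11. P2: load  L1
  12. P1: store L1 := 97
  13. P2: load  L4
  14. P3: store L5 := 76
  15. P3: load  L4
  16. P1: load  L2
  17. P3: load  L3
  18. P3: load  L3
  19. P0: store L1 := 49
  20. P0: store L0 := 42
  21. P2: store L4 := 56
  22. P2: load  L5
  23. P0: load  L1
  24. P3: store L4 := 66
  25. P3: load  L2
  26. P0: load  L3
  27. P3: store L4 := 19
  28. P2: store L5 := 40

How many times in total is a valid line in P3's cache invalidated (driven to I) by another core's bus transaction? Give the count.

invalidations = 4

  op1 P3: store L4 := 78 → I/I/I/M on L4; bus BusRdX; mem=0
  op2 P1: load  L5 → I/E/I/I on L5; bus BusRd; mem=70
  op3 P2: load  L5 → I/S/S/I on L5; bus BusRd; mem=70
  op4 P2: load  L1 → I/I/E/I on L1; bus BusRd; mem=30
  op5 P3: store L2 := 22 → I/I/I/M on L2; bus BusRdX; mem=80
  op6 P3: store L1 := 36 → I/I/I/M on L1; bus BusRdX; mem=30
  op7 P0: store L2 := 87 → M/I/I/I on L2; bus BusRdX Flush; mem=22
  op8 P0: load  L3 → E/I/I/I on L3; bus BusRd; mem=20
  op9 P1: load  L0 → I/E/I/I on L0; bus BusRd; mem=20
  op10 P2: load  L1 → I/I/S/O on L1; bus BusRd; mem=30
  op11 P2: load  L1 → I/I/S/O on L1; bus (none); mem=30
  op12 P1: store L1 := 97 → I/M/I/I on L1; bus BusRdX Flush; mem=36
  op13 P2: load  L4 → I/I/S/O on L4; bus BusRd; mem=0
  op14 P3: store L5 := 76 → I/I/I/M on L5; bus BusRdX; mem=70
  op15 P3: load  L4 → I/I/S/O on L4; bus (none); mem=0
  op16 P1: load  L2 → O/S/I/I on L2; bus BusRd; mem=22
  op17 P3: load  L3 → S/I/I/S on L3; bus BusRd; mem=20
  op18 P3: load  L3 → S/I/I/S on L3; bus (none); mem=20
  op19 P0: store L1 := 49 → M/I/I/I on L1; bus BusRdX Flush; mem=97
  op20 P0: store L0 := 42 → M/I/I/I on L0; bus BusRdX; mem=20
  op21 P2: store L4 := 56 → I/I/M/I on L4; bus BusUpgr Flush; mem=78
  op22 P2: load  L5 → I/I/S/O on L5; bus BusRd; mem=70
  op23 P0: load  L1 → M/I/I/I on L1; bus (none); mem=97
  op24 P3: store L4 := 66 → I/I/I/M on L4; bus BusRdX Flush; mem=56
  op25 P3: load  L2 → O/S/I/S on L2; bus BusRd; mem=22
  op26 P0: load  L3 → S/I/I/S on L3; bus (none); mem=20
  op27 P3: store L4 := 19 → I/I/I/M on L4; bus (none); mem=56
  op28 P2: store L5 := 40 → I/I/M/I on L5; bus BusUpgr Flush; mem=76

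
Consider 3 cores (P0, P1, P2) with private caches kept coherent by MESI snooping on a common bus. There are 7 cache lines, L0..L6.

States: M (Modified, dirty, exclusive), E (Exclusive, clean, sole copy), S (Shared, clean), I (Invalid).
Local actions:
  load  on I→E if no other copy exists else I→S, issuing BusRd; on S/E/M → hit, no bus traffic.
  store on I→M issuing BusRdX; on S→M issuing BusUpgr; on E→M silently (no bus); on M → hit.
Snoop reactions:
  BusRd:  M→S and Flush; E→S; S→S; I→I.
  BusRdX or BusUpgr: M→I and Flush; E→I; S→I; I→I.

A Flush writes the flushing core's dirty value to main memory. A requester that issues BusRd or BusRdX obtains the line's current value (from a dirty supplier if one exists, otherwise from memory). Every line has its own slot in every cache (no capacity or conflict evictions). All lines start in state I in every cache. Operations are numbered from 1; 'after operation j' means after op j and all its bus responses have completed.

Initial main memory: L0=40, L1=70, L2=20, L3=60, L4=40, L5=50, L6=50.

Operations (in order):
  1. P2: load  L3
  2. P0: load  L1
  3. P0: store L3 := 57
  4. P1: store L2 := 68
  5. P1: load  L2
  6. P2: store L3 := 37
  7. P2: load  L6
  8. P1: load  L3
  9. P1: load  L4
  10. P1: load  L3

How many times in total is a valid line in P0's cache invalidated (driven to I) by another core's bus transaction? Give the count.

[1] P2: load  L3 | P0:I, P1:I, P2:E(60) | bus: BusRd
[2] P0: load  L1 | P0:E(70), P1:I, P2:I | bus: BusRd
[3] P0: store L3 := 57 | P0:M(57), P1:I, P2:I | bus: BusRdX
[4] P1: store L2 := 68 | P0:I, P1:M(68), P2:I | bus: BusRdX
[5] P1: load  L2 | P0:I, P1:M(68), P2:I | bus: none
[6] P2: store L3 := 37 | P0:I, P1:I, P2:M(37) | bus: BusRdX,Flush
[7] P2: load  L6 | P0:I, P1:I, P2:E(50) | bus: BusRd
[8] P1: load  L3 | P0:I, P1:S(37), P2:S(37) | bus: BusRd,Flush
[9] P1: load  L4 | P0:I, P1:E(40), P2:I | bus: BusRd
[10] P1: load  L3 | P0:I, P1:S(37), P2:S(37) | bus: none

invalidations = 1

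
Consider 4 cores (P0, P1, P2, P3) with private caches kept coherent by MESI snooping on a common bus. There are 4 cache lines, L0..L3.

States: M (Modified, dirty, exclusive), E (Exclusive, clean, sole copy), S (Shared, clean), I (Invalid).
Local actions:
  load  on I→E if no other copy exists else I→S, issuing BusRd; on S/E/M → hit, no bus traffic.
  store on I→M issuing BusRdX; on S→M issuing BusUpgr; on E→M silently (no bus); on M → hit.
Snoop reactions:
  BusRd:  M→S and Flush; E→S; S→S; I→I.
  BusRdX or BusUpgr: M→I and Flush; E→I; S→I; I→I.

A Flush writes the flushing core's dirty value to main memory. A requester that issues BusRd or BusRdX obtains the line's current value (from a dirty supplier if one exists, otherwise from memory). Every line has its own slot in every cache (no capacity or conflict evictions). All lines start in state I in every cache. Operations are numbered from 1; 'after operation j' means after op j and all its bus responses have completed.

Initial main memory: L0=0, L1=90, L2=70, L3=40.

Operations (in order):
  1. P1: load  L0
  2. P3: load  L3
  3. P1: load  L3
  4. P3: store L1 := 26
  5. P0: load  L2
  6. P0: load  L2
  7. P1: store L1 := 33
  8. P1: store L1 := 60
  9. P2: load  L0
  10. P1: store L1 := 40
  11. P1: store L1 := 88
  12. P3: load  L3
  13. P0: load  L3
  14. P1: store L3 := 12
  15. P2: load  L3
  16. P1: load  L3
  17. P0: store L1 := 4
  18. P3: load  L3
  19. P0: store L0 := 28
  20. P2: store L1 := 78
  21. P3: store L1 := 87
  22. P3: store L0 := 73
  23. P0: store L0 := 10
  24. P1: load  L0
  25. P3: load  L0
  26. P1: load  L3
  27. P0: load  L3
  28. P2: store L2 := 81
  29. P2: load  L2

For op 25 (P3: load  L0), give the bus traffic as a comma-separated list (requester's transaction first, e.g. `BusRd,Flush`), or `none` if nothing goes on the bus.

1. P1: load  L0  bus=[BusRd]  L0: P0=I P1=E P2=I P3=I  mem[L0]=0
2. P3: load  L3  bus=[BusRd]  L3: P0=I P1=I P2=I P3=E  mem[L3]=40
3. P1: load  L3  bus=[BusRd]  L3: P0=I P1=S P2=I P3=S  mem[L3]=40
4. P3: store L1 := 26  bus=[BusRdX]  L1: P0=I P1=I P2=I P3=M  mem[L1]=90
5. P0: load  L2  bus=[BusRd]  L2: P0=E P1=I P2=I P3=I  mem[L2]=70
6. P0: load  L2  bus=[-]  L2: P0=E P1=I P2=I P3=I  mem[L2]=70
7. P1: store L1 := 33  bus=[BusRdX,Flush]  L1: P0=I P1=M P2=I P3=I  mem[L1]=26
8. P1: store L1 := 60  bus=[-]  L1: P0=I P1=M P2=I P3=I  mem[L1]=26
9. P2: load  L0  bus=[BusRd]  L0: P0=I P1=S P2=S P3=I  mem[L0]=0
10. P1: store L1 := 40  bus=[-]  L1: P0=I P1=M P2=I P3=I  mem[L1]=26
11. P1: store L1 := 88  bus=[-]  L1: P0=I P1=M P2=I P3=I  mem[L1]=26
12. P3: load  L3  bus=[-]  L3: P0=I P1=S P2=I P3=S  mem[L3]=40
13. P0: load  L3  bus=[BusRd]  L3: P0=S P1=S P2=I P3=S  mem[L3]=40
14. P1: store L3 := 12  bus=[BusUpgr]  L3: P0=I P1=M P2=I P3=I  mem[L3]=40
15. P2: load  L3  bus=[BusRd,Flush]  L3: P0=I P1=S P2=S P3=I  mem[L3]=12
16. P1: load  L3  bus=[-]  L3: P0=I P1=S P2=S P3=I  mem[L3]=12
17. P0: store L1 := 4  bus=[BusRdX,Flush]  L1: P0=M P1=I P2=I P3=I  mem[L1]=88
18. P3: load  L3  bus=[BusRd]  L3: P0=I P1=S P2=S P3=S  mem[L3]=12
19. P0: store L0 := 28  bus=[BusRdX]  L0: P0=M P1=I P2=I P3=I  mem[L0]=0
20. P2: store L1 := 78  bus=[BusRdX,Flush]  L1: P0=I P1=I P2=M P3=I  mem[L1]=4
21. P3: store L1 := 87  bus=[BusRdX,Flush]  L1: P0=I P1=I P2=I P3=M  mem[L1]=78
22. P3: store L0 := 73  bus=[BusRdX,Flush]  L0: P0=I P1=I P2=I P3=M  mem[L0]=28
23. P0: store L0 := 10  bus=[BusRdX,Flush]  L0: P0=M P1=I P2=I P3=I  mem[L0]=73
24. P1: load  L0  bus=[BusRd,Flush]  L0: P0=S P1=S P2=I P3=I  mem[L0]=10
25. P3: load  L0  bus=[BusRd]  L0: P0=S P1=S P2=I P3=S  mem[L0]=10
26. P1: load  L3  bus=[-]  L3: P0=I P1=S P2=S P3=S  mem[L3]=12
27. P0: load  L3  bus=[BusRd]  L3: P0=S P1=S P2=S P3=S  mem[L3]=12
28. P2: store L2 := 81  bus=[BusRdX]  L2: P0=I P1=I P2=M P3=I  mem[L2]=70
29. P2: load  L2  bus=[-]  L2: P0=I P1=I P2=M P3=I  mem[L2]=70

bus = BusRd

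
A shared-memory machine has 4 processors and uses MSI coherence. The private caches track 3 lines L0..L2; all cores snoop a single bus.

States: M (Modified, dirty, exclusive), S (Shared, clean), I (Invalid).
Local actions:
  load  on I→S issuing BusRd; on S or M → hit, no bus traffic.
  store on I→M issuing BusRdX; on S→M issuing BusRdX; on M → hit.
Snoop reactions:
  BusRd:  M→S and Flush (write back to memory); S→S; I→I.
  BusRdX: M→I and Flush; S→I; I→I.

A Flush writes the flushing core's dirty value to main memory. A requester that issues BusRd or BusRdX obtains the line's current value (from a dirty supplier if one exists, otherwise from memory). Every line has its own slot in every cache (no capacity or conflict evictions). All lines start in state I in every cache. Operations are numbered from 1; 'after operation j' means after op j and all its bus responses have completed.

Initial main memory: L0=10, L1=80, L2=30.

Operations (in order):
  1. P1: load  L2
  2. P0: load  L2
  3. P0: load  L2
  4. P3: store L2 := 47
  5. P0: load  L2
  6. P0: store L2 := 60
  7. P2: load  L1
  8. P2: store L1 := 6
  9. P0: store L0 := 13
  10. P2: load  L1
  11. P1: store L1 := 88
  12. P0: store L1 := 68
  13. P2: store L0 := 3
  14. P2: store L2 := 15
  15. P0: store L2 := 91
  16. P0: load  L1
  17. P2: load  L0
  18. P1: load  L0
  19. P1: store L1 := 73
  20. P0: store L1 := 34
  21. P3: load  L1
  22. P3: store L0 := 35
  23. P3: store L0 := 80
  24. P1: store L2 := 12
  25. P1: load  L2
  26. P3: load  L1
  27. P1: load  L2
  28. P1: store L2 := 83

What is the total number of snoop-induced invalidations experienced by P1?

invalidations = 4

1. P1: load  L2  bus=[BusRd]  L2: P0=I P1=S P2=I P3=I  mem[L2]=30
2. P0: load  L2  bus=[BusRd]  L2: P0=S P1=S P2=I P3=I  mem[L2]=30
3. P0: load  L2  bus=[-]  L2: P0=S P1=S P2=I P3=I  mem[L2]=30
4. P3: store L2 := 47  bus=[BusRdX]  L2: P0=I P1=I P2=I P3=M  mem[L2]=30
5. P0: load  L2  bus=[BusRd,Flush]  L2: P0=S P1=I P2=I P3=S  mem[L2]=47
6. P0: store L2 := 60  bus=[BusRdX]  L2: P0=M P1=I P2=I P3=I  mem[L2]=47
7. P2: load  L1  bus=[BusRd]  L1: P0=I P1=I P2=S P3=I  mem[L1]=80
8. P2: store L1 := 6  bus=[BusRdX]  L1: P0=I P1=I P2=M P3=I  mem[L1]=80
9. P0: store L0 := 13  bus=[BusRdX]  L0: P0=M P1=I P2=I P3=I  mem[L0]=10
10. P2: load  L1  bus=[-]  L1: P0=I P1=I P2=M P3=I  mem[L1]=80
11. P1: store L1 := 88  bus=[BusRdX,Flush]  L1: P0=I P1=M P2=I P3=I  mem[L1]=6
12. P0: store L1 := 68  bus=[BusRdX,Flush]  L1: P0=M P1=I P2=I P3=I  mem[L1]=88
13. P2: store L0 := 3  bus=[BusRdX,Flush]  L0: P0=I P1=I P2=M P3=I  mem[L0]=13
14. P2: store L2 := 15  bus=[BusRdX,Flush]  L2: P0=I P1=I P2=M P3=I  mem[L2]=60
15. P0: store L2 := 91  bus=[BusRdX,Flush]  L2: P0=M P1=I P2=I P3=I  mem[L2]=15
16. P0: load  L1  bus=[-]  L1: P0=M P1=I P2=I P3=I  mem[L1]=88
17. P2: load  L0  bus=[-]  L0: P0=I P1=I P2=M P3=I  mem[L0]=13
18. P1: load  L0  bus=[BusRd,Flush]  L0: P0=I P1=S P2=S P3=I  mem[L0]=3
19. P1: store L1 := 73  bus=[BusRdX,Flush]  L1: P0=I P1=M P2=I P3=I  mem[L1]=68
20. P0: store L1 := 34  bus=[BusRdX,Flush]  L1: P0=M P1=I P2=I P3=I  mem[L1]=73
21. P3: load  L1  bus=[BusRd,Flush]  L1: P0=S P1=I P2=I P3=S  mem[L1]=34
22. P3: store L0 := 35  bus=[BusRdX]  L0: P0=I P1=I P2=I P3=M  mem[L0]=3
23. P3: store L0 := 80  bus=[-]  L0: P0=I P1=I P2=I P3=M  mem[L0]=3
24. P1: store L2 := 12  bus=[BusRdX,Flush]  L2: P0=I P1=M P2=I P3=I  mem[L2]=91
25. P1: load  L2  bus=[-]  L2: P0=I P1=M P2=I P3=I  mem[L2]=91
26. P3: load  L1  bus=[-]  L1: P0=S P1=I P2=I P3=S  mem[L1]=34
27. P1: load  L2  bus=[-]  L2: P0=I P1=M P2=I P3=I  mem[L2]=91
28. P1: store L2 := 83  bus=[-]  L2: P0=I P1=M P2=I P3=I  mem[L2]=91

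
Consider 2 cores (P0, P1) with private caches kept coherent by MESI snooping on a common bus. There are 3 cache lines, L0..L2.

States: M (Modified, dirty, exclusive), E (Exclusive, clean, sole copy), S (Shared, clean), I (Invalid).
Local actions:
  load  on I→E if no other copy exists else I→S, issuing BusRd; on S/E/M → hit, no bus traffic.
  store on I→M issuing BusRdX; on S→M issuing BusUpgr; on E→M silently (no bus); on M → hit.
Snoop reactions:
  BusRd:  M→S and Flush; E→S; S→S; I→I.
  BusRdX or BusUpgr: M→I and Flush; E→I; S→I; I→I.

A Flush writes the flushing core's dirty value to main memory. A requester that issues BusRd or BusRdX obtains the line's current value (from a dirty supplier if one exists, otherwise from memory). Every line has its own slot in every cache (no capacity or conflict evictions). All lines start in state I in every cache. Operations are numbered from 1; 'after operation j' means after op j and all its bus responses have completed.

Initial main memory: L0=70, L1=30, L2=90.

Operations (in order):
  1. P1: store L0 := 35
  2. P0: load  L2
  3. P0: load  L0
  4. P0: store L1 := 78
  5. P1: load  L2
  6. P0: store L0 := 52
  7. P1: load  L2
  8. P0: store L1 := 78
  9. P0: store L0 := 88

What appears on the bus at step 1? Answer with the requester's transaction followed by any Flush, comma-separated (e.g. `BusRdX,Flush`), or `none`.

bus = BusRdX

step 1: P1: store L0 := 35  ⟶  IM  (L0)  txn=BusRdX  M[L0]=70
step 2: P0: load  L2  ⟶  EI  (L2)  txn=BusRd  M[L2]=90
step 3: P0: load  L0  ⟶  SS  (L0)  txn=BusRd+Flush  M[L0]=35
step 4: P0: store L1 := 78  ⟶  MI  (L1)  txn=BusRdX  M[L1]=30
step 5: P1: load  L2  ⟶  SS  (L2)  txn=BusRd  M[L2]=90
step 6: P0: store L0 := 52  ⟶  MI  (L0)  txn=BusUpgr  M[L0]=35
step 7: P1: load  L2  ⟶  SS  (L2)  txn=∅  M[L2]=90
step 8: P0: store L1 := 78  ⟶  MI  (L1)  txn=∅  M[L1]=30
step 9: P0: store L0 := 88  ⟶  MI  (L0)  txn=∅  M[L0]=35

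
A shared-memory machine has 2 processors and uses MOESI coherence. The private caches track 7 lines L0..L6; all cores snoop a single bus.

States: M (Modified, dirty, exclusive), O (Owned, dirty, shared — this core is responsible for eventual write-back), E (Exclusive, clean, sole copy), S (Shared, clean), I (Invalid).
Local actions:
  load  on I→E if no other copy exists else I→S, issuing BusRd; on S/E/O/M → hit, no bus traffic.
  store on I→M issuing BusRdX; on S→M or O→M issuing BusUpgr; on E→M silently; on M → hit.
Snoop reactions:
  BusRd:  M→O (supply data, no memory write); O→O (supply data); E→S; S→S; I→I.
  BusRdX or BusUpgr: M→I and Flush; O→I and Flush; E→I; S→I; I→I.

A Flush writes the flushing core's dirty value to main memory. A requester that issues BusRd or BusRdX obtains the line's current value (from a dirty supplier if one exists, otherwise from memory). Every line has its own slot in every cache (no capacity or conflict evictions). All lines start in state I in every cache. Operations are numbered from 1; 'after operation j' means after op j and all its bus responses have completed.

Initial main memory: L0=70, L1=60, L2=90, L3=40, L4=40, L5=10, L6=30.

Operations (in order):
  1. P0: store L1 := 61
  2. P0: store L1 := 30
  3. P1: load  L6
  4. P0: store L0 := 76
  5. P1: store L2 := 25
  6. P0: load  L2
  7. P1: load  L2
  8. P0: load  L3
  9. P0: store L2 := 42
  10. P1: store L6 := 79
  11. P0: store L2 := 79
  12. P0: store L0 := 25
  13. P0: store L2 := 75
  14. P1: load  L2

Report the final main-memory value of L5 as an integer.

memory[L5] = 10

1. P0: store L1 := 61  bus=[BusRdX]  L1: P0=M P1=I  mem[L1]=60
2. P0: store L1 := 30  bus=[-]  L1: P0=M P1=I  mem[L1]=60
3. P1: load  L6  bus=[BusRd]  L6: P0=I P1=E  mem[L6]=30
4. P0: store L0 := 76  bus=[BusRdX]  L0: P0=M P1=I  mem[L0]=70
5. P1: store L2 := 25  bus=[BusRdX]  L2: P0=I P1=M  mem[L2]=90
6. P0: load  L2  bus=[BusRd]  L2: P0=S P1=O  mem[L2]=90
7. P1: load  L2  bus=[-]  L2: P0=S P1=O  mem[L2]=90
8. P0: load  L3  bus=[BusRd]  L3: P0=E P1=I  mem[L3]=40
9. P0: store L2 := 42  bus=[BusUpgr,Flush]  L2: P0=M P1=I  mem[L2]=25
10. P1: store L6 := 79  bus=[-]  L6: P0=I P1=M  mem[L6]=30
11. P0: store L2 := 79  bus=[-]  L2: P0=M P1=I  mem[L2]=25
12. P0: store L0 := 25  bus=[-]  L0: P0=M P1=I  mem[L0]=70
13. P0: store L2 := 75  bus=[-]  L2: P0=M P1=I  mem[L2]=25
14. P1: load  L2  bus=[BusRd]  L2: P0=O P1=S  mem[L2]=25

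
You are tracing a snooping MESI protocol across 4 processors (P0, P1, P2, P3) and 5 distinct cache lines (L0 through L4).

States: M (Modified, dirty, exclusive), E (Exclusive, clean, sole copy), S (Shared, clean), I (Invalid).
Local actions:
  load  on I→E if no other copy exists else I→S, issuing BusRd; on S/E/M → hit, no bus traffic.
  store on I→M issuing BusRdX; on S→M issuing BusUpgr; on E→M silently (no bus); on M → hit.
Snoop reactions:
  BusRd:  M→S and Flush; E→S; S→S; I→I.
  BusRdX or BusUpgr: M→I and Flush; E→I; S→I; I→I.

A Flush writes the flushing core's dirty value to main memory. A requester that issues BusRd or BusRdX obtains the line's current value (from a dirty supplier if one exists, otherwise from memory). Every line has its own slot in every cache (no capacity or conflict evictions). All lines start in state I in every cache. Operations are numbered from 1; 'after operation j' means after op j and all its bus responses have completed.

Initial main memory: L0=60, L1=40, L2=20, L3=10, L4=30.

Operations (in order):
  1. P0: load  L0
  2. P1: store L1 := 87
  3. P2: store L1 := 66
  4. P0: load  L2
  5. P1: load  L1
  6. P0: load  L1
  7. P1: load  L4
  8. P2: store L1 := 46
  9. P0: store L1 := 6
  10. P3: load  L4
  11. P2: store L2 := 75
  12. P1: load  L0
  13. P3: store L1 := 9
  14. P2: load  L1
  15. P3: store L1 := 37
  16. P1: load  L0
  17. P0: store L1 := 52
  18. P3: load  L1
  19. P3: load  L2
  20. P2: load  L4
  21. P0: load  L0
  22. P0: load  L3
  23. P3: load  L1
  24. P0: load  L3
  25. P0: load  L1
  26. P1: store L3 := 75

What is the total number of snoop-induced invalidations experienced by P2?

invalidations = 2

1. P0: load  L0  bus=[BusRd]  L0: P0=E P1=I P2=I P3=I  mem[L0]=60
2. P1: store L1 := 87  bus=[BusRdX]  L1: P0=I P1=M P2=I P3=I  mem[L1]=40
3. P2: store L1 := 66  bus=[BusRdX,Flush]  L1: P0=I P1=I P2=M P3=I  mem[L1]=87
4. P0: load  L2  bus=[BusRd]  L2: P0=E P1=I P2=I P3=I  mem[L2]=20
5. P1: load  L1  bus=[BusRd,Flush]  L1: P0=I P1=S P2=S P3=I  mem[L1]=66
6. P0: load  L1  bus=[BusRd]  L1: P0=S P1=S P2=S P3=I  mem[L1]=66
7. P1: load  L4  bus=[BusRd]  L4: P0=I P1=E P2=I P3=I  mem[L4]=30
8. P2: store L1 := 46  bus=[BusUpgr]  L1: P0=I P1=I P2=M P3=I  mem[L1]=66
9. P0: store L1 := 6  bus=[BusRdX,Flush]  L1: P0=M P1=I P2=I P3=I  mem[L1]=46
10. P3: load  L4  bus=[BusRd]  L4: P0=I P1=S P2=I P3=S  mem[L4]=30
11. P2: store L2 := 75  bus=[BusRdX]  L2: P0=I P1=I P2=M P3=I  mem[L2]=20
12. P1: load  L0  bus=[BusRd]  L0: P0=S P1=S P2=I P3=I  mem[L0]=60
13. P3: store L1 := 9  bus=[BusRdX,Flush]  L1: P0=I P1=I P2=I P3=M  mem[L1]=6
14. P2: load  L1  bus=[BusRd,Flush]  L1: P0=I P1=I P2=S P3=S  mem[L1]=9
15. P3: store L1 := 37  bus=[BusUpgr]  L1: P0=I P1=I P2=I P3=M  mem[L1]=9
16. P1: load  L0  bus=[-]  L0: P0=S P1=S P2=I P3=I  mem[L0]=60
17. P0: store L1 := 52  bus=[BusRdX,Flush]  L1: P0=M P1=I P2=I P3=I  mem[L1]=37
18. P3: load  L1  bus=[BusRd,Flush]  L1: P0=S P1=I P2=I P3=S  mem[L1]=52
19. P3: load  L2  bus=[BusRd,Flush]  L2: P0=I P1=I P2=S P3=S  mem[L2]=75
20. P2: load  L4  bus=[BusRd]  L4: P0=I P1=S P2=S P3=S  mem[L4]=30
21. P0: load  L0  bus=[-]  L0: P0=S P1=S P2=I P3=I  mem[L0]=60
22. P0: load  L3  bus=[BusRd]  L3: P0=E P1=I P2=I P3=I  mem[L3]=10
23. P3: load  L1  bus=[-]  L1: P0=S P1=I P2=I P3=S  mem[L1]=52
24. P0: load  L3  bus=[-]  L3: P0=E P1=I P2=I P3=I  mem[L3]=10
25. P0: load  L1  bus=[-]  L1: P0=S P1=I P2=I P3=S  mem[L1]=52
26. P1: store L3 := 75  bus=[BusRdX]  L3: P0=I P1=M P2=I P3=I  mem[L3]=10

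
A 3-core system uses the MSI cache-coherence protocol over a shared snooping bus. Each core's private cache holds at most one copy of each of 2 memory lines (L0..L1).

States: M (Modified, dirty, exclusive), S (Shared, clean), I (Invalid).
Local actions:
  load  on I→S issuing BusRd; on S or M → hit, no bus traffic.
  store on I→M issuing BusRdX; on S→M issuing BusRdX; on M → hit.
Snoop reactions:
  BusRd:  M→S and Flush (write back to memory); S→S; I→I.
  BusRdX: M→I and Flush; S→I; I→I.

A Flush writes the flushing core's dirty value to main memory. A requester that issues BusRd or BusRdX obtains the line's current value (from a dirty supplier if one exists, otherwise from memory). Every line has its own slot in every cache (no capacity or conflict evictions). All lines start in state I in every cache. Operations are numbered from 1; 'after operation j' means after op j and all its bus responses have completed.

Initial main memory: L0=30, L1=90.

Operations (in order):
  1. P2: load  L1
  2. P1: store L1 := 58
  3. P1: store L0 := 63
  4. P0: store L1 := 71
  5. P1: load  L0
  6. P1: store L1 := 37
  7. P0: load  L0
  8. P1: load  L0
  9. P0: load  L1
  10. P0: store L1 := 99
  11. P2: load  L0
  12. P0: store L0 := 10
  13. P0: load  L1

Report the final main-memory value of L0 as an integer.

memory[L0] = 63

1. P2: load  L1  bus=[BusRd]  L1: P0=I P1=I P2=S  mem[L1]=90
2. P1: store L1 := 58  bus=[BusRdX]  L1: P0=I P1=M P2=I  mem[L1]=90
3. P1: store L0 := 63  bus=[BusRdX]  L0: P0=I P1=M P2=I  mem[L0]=30
4. P0: store L1 := 71  bus=[BusRdX,Flush]  L1: P0=M P1=I P2=I  mem[L1]=58
5. P1: load  L0  bus=[-]  L0: P0=I P1=M P2=I  mem[L0]=30
6. P1: store L1 := 37  bus=[BusRdX,Flush]  L1: P0=I P1=M P2=I  mem[L1]=71
7. P0: load  L0  bus=[BusRd,Flush]  L0: P0=S P1=S P2=I  mem[L0]=63
8. P1: load  L0  bus=[-]  L0: P0=S P1=S P2=I  mem[L0]=63
9. P0: load  L1  bus=[BusRd,Flush]  L1: P0=S P1=S P2=I  mem[L1]=37
10. P0: store L1 := 99  bus=[BusRdX]  L1: P0=M P1=I P2=I  mem[L1]=37
11. P2: load  L0  bus=[BusRd]  L0: P0=S P1=S P2=S  mem[L0]=63
12. P0: store L0 := 10  bus=[BusRdX]  L0: P0=M P1=I P2=I  mem[L0]=63
13. P0: load  L1  bus=[-]  L1: P0=M P1=I P2=I  mem[L1]=37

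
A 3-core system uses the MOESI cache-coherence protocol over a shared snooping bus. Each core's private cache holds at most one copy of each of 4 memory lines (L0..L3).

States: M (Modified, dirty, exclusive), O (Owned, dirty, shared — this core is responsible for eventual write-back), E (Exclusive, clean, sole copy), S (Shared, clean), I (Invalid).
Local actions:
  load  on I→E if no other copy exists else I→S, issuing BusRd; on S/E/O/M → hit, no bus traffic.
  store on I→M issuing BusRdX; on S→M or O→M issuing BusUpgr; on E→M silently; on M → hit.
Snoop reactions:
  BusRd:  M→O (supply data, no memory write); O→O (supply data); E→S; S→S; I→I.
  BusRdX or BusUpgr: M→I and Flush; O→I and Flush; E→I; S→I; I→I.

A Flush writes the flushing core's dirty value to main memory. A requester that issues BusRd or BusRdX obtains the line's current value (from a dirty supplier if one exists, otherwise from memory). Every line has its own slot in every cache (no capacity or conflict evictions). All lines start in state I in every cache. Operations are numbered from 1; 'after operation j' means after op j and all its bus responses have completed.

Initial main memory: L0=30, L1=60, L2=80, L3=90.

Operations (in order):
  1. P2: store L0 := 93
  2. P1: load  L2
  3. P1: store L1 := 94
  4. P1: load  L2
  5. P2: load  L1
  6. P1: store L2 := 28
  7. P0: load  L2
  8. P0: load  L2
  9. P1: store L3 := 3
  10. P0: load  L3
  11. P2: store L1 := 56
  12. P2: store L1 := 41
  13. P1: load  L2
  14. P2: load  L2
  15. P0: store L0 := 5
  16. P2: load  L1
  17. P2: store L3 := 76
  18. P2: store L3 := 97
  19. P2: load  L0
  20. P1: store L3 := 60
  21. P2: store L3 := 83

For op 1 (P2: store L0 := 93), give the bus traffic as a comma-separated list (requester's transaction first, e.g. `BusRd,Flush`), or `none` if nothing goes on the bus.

1. P2: store L0 := 93  bus=[BusRdX]  L0: P0=I P1=I P2=M  mem[L0]=30
2. P1: load  L2  bus=[BusRd]  L2: P0=I P1=E P2=I  mem[L2]=80
3. P1: store L1 := 94  bus=[BusRdX]  L1: P0=I P1=M P2=I  mem[L1]=60
4. P1: load  L2  bus=[-]  L2: P0=I P1=E P2=I  mem[L2]=80
5. P2: load  L1  bus=[BusRd]  L1: P0=I P1=O P2=S  mem[L1]=60
6. P1: store L2 := 28  bus=[-]  L2: P0=I P1=M P2=I  mem[L2]=80
7. P0: load  L2  bus=[BusRd]  L2: P0=S P1=O P2=I  mem[L2]=80
8. P0: load  L2  bus=[-]  L2: P0=S P1=O P2=I  mem[L2]=80
9. P1: store L3 := 3  bus=[BusRdX]  L3: P0=I P1=M P2=I  mem[L3]=90
10. P0: load  L3  bus=[BusRd]  L3: P0=S P1=O P2=I  mem[L3]=90
11. P2: store L1 := 56  bus=[BusUpgr,Flush]  L1: P0=I P1=I P2=M  mem[L1]=94
12. P2: store L1 := 41  bus=[-]  L1: P0=I P1=I P2=M  mem[L1]=94
13. P1: load  L2  bus=[-]  L2: P0=S P1=O P2=I  mem[L2]=80
14. P2: load  L2  bus=[BusRd]  L2: P0=S P1=O P2=S  mem[L2]=80
15. P0: store L0 := 5  bus=[BusRdX,Flush]  L0: P0=M P1=I P2=I  mem[L0]=93
16. P2: load  L1  bus=[-]  L1: P0=I P1=I P2=M  mem[L1]=94
17. P2: store L3 := 76  bus=[BusRdX,Flush]  L3: P0=I P1=I P2=M  mem[L3]=3
18. P2: store L3 := 97  bus=[-]  L3: P0=I P1=I P2=M  mem[L3]=3
19. P2: load  L0  bus=[BusRd]  L0: P0=O P1=I P2=S  mem[L0]=93
20. P1: store L3 := 60  bus=[BusRdX,Flush]  L3: P0=I P1=M P2=I  mem[L3]=97
21. P2: store L3 := 83  bus=[BusRdX,Flush]  L3: P0=I P1=I P2=M  mem[L3]=60

bus = BusRdX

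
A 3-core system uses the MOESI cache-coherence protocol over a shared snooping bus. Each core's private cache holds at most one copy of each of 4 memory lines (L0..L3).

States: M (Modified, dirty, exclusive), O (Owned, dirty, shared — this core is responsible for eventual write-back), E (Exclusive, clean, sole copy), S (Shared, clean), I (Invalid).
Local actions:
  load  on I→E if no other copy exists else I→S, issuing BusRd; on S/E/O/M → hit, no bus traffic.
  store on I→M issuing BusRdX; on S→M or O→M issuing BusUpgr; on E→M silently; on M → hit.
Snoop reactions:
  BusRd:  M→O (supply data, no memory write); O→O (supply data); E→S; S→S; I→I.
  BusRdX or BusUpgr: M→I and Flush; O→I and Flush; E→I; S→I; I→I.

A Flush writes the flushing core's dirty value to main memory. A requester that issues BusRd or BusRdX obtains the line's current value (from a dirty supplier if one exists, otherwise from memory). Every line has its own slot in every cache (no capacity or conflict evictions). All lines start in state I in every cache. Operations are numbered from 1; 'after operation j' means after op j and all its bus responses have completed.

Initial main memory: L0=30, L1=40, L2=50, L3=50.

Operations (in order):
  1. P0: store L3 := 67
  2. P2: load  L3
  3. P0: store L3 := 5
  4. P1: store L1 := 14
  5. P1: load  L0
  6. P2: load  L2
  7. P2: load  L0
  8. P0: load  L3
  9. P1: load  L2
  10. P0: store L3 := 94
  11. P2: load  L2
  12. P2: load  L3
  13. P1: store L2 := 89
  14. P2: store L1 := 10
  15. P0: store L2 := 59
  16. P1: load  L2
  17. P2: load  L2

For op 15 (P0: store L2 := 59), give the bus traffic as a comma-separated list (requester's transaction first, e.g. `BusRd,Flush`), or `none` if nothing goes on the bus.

bus = BusRdX,Flush

  op1 P0: store L3 := 67 → M/I/I on L3; bus BusRdX; mem=50
  op2 P2: load  L3 → O/I/S on L3; bus BusRd; mem=50
  op3 P0: store L3 := 5 → M/I/I on L3; bus BusUpgr; mem=50
  op4 P1: store L1 := 14 → I/M/I on L1; bus BusRdX; mem=40
  op5 P1: load  L0 → I/E/I on L0; bus BusRd; mem=30
  op6 P2: load  L2 → I/I/E on L2; bus BusRd; mem=50
  op7 P2: load  L0 → I/S/S on L0; bus BusRd; mem=30
  op8 P0: load  L3 → M/I/I on L3; bus (none); mem=50
  op9 P1: load  L2 → I/S/S on L2; bus BusRd; mem=50
  op10 P0: store L3 := 94 → M/I/I on L3; bus (none); mem=50
  op11 P2: load  L2 → I/S/S on L2; bus (none); mem=50
  op12 P2: load  L3 → O/I/S on L3; bus BusRd; mem=50
  op13 P1: store L2 := 89 → I/M/I on L2; bus BusUpgr; mem=50
  op14 P2: store L1 := 10 → I/I/M on L1; bus BusRdX Flush; mem=14
  op15 P0: store L2 := 59 → M/I/I on L2; bus BusRdX Flush; mem=89
  op16 P1: load  L2 → O/S/I on L2; bus BusRd; mem=89
  op17 P2: load  L2 → O/S/S on L2; bus BusRd; mem=89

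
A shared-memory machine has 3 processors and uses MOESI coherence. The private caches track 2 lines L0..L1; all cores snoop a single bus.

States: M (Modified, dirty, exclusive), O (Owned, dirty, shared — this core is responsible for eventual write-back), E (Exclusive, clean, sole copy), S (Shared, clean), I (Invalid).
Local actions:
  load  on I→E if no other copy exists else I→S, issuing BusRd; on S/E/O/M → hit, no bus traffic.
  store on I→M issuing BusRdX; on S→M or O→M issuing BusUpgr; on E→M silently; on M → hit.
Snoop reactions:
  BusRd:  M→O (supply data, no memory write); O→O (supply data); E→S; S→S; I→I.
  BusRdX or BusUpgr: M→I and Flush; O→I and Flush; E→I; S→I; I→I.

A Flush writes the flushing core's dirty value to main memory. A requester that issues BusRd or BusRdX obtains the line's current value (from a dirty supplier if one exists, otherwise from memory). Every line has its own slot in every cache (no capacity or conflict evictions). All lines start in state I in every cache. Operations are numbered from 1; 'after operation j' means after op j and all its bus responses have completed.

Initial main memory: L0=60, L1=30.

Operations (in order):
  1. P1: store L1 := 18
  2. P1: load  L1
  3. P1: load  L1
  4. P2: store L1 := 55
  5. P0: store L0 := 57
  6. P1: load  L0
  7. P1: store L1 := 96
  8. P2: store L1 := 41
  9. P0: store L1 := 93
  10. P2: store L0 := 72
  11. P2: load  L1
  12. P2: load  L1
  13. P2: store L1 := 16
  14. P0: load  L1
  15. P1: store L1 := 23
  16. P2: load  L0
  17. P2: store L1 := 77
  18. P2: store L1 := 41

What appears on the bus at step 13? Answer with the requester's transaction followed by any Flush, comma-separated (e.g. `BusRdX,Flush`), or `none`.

bus = BusUpgr,Flush

  op1 P1: store L1 := 18 → I/M/I on L1; bus BusRdX; mem=30
  op2 P1: load  L1 → I/M/I on L1; bus (none); mem=30
  op3 P1: load  L1 → I/M/I on L1; bus (none); mem=30
  op4 P2: store L1 := 55 → I/I/M on L1; bus BusRdX Flush; mem=18
  op5 P0: store L0 := 57 → M/I/I on L0; bus BusRdX; mem=60
  op6 P1: load  L0 → O/S/I on L0; bus BusRd; mem=60
  op7 P1: store L1 := 96 → I/M/I on L1; bus BusRdX Flush; mem=55
  op8 P2: store L1 := 41 → I/I/M on L1; bus BusRdX Flush; mem=96
  op9 P0: store L1 := 93 → M/I/I on L1; bus BusRdX Flush; mem=41
  op10 P2: store L0 := 72 → I/I/M on L0; bus BusRdX Flush; mem=57
  op11 P2: load  L1 → O/I/S on L1; bus BusRd; mem=41
  op12 P2: load  L1 → O/I/S on L1; bus (none); mem=41
  op13 P2: store L1 := 16 → I/I/M on L1; bus BusUpgr Flush; mem=93
  op14 P0: load  L1 → S/I/O on L1; bus BusRd; mem=93
  op15 P1: store L1 := 23 → I/M/I on L1; bus BusRdX Flush; mem=16
  op16 P2: load  L0 → I/I/M on L0; bus (none); mem=57
  op17 P2: store L1 := 77 → I/I/M on L1; bus BusRdX Flush; mem=23
  op18 P2: store L1 := 41 → I/I/M on L1; bus (none); mem=23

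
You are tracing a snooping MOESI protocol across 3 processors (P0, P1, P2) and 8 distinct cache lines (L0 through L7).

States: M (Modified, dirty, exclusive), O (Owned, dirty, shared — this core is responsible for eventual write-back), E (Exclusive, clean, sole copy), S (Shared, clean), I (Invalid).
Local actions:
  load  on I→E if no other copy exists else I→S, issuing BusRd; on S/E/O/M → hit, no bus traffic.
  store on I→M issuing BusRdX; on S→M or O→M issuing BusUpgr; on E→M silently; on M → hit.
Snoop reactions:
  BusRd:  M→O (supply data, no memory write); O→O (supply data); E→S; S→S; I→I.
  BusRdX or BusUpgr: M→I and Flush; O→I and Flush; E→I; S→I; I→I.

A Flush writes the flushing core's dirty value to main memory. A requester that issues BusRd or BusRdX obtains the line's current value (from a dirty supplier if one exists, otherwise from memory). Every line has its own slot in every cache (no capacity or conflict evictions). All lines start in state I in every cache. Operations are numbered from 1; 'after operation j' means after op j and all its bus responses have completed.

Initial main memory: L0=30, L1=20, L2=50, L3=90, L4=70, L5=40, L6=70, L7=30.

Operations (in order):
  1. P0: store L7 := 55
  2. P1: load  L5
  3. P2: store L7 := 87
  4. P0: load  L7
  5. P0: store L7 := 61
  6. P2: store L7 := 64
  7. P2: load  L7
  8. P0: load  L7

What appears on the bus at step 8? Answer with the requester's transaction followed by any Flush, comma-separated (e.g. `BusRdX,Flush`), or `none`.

[1] P0: store L7 := 55 | P0:M(55), P1:I, P2:I | bus: BusRdX
[2] P1: load  L5 | P0:I, P1:E(40), P2:I | bus: BusRd
[3] P2: store L7 := 87 | P0:I, P1:I, P2:M(87) | bus: BusRdX,Flush
[4] P0: load  L7 | P0:S(87), P1:I, P2:O(87) | bus: BusRd
[5] P0: store L7 := 61 | P0:M(61), P1:I, P2:I | bus: BusUpgr,Flush
[6] P2: store L7 := 64 | P0:I, P1:I, P2:M(64) | bus: BusRdX,Flush
[7] P2: load  L7 | P0:I, P1:I, P2:M(64) | bus: none
[8] P0: load  L7 | P0:S(64), P1:I, P2:O(64) | bus: BusRd

bus = BusRd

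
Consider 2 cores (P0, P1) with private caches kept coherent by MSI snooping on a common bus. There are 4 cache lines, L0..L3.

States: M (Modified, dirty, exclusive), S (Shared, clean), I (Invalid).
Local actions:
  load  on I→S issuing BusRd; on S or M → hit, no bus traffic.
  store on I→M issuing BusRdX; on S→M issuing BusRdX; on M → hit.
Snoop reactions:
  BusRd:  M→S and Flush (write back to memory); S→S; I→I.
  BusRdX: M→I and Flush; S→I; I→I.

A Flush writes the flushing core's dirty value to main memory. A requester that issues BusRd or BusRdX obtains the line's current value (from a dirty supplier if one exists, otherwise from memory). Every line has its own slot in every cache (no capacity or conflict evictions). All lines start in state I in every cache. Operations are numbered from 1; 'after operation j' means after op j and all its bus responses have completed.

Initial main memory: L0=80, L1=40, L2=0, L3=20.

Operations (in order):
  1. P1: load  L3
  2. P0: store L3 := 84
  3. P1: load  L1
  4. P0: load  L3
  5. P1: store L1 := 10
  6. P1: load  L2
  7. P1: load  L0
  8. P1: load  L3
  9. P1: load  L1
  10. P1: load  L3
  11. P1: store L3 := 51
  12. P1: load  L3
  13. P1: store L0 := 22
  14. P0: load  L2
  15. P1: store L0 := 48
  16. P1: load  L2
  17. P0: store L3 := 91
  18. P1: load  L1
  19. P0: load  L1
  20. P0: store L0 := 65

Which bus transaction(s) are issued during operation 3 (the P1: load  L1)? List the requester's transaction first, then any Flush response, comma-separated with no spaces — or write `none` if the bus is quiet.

bus = BusRd

1. P1: load  L3  bus=[BusRd]  L3: P0=I P1=S  mem[L3]=20
2. P0: store L3 := 84  bus=[BusRdX]  L3: P0=M P1=I  mem[L3]=20
3. P1: load  L1  bus=[BusRd]  L1: P0=I P1=S  mem[L1]=40
4. P0: load  L3  bus=[-]  L3: P0=M P1=I  mem[L3]=20
5. P1: store L1 := 10  bus=[BusRdX]  L1: P0=I P1=M  mem[L1]=40
6. P1: load  L2  bus=[BusRd]  L2: P0=I P1=S  mem[L2]=0
7. P1: load  L0  bus=[BusRd]  L0: P0=I P1=S  mem[L0]=80
8. P1: load  L3  bus=[BusRd,Flush]  L3: P0=S P1=S  mem[L3]=84
9. P1: load  L1  bus=[-]  L1: P0=I P1=M  mem[L1]=40
10. P1: load  L3  bus=[-]  L3: P0=S P1=S  mem[L3]=84
11. P1: store L3 := 51  bus=[BusRdX]  L3: P0=I P1=M  mem[L3]=84
12. P1: load  L3  bus=[-]  L3: P0=I P1=M  mem[L3]=84
13. P1: store L0 := 22  bus=[BusRdX]  L0: P0=I P1=M  mem[L0]=80
14. P0: load  L2  bus=[BusRd]  L2: P0=S P1=S  mem[L2]=0
15. P1: store L0 := 48  bus=[-]  L0: P0=I P1=M  mem[L0]=80
16. P1: load  L2  bus=[-]  L2: P0=S P1=S  mem[L2]=0
17. P0: store L3 := 91  bus=[BusRdX,Flush]  L3: P0=M P1=I  mem[L3]=51
18. P1: load  L1  bus=[-]  L1: P0=I P1=M  mem[L1]=40
19. P0: load  L1  bus=[BusRd,Flush]  L1: P0=S P1=S  mem[L1]=10
20. P0: store L0 := 65  bus=[BusRdX,Flush]  L0: P0=M P1=I  mem[L0]=48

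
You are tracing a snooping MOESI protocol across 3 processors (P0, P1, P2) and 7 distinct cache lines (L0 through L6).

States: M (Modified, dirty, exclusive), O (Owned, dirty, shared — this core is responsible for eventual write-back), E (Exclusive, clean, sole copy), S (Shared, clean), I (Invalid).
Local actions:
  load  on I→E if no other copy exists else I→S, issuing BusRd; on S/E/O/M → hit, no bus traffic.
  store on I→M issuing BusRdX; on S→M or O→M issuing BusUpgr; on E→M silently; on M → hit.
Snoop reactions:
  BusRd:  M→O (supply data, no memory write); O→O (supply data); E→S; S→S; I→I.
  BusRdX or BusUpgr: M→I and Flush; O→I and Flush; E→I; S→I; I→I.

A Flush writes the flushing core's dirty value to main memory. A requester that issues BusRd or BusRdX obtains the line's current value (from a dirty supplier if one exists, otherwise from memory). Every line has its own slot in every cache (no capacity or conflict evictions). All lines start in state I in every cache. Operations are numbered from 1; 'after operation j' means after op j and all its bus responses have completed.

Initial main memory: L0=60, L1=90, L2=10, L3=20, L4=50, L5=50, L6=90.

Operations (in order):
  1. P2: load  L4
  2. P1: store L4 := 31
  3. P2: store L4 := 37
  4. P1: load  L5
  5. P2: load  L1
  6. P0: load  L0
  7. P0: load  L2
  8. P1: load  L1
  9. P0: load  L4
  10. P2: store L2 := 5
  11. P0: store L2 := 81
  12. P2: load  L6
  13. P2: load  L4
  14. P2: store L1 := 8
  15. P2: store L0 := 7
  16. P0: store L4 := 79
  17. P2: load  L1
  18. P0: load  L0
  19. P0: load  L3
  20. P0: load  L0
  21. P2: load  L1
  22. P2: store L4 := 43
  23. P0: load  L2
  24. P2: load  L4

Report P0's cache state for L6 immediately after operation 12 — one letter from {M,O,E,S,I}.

1. P2: load  L4  bus=[BusRd]  L4: P0=I P1=I P2=E  mem[L4]=50
2. P1: store L4 := 31  bus=[BusRdX]  L4: P0=I P1=M P2=I  mem[L4]=50
3. P2: store L4 := 37  bus=[BusRdX,Flush]  L4: P0=I P1=I P2=M  mem[L4]=31
4. P1: load  L5  bus=[BusRd]  L5: P0=I P1=E P2=I  mem[L5]=50
5. P2: load  L1  bus=[BusRd]  L1: P0=I P1=I P2=E  mem[L1]=90
6. P0: load  L0  bus=[BusRd]  L0: P0=E P1=I P2=I  mem[L0]=60
7. P0: load  L2  bus=[BusRd]  L2: P0=E P1=I P2=I  mem[L2]=10
8. P1: load  L1  bus=[BusRd]  L1: P0=I P1=S P2=S  mem[L1]=90
9. P0: load  L4  bus=[BusRd]  L4: P0=S P1=I P2=O  mem[L4]=31
10. P2: store L2 := 5  bus=[BusRdX]  L2: P0=I P1=I P2=M  mem[L2]=10
11. P0: store L2 := 81  bus=[BusRdX,Flush]  L2: P0=M P1=I P2=I  mem[L2]=5
12. P2: load  L6  bus=[BusRd]  L6: P0=I P1=I P2=E  mem[L6]=90
13. P2: load  L4  bus=[-]  L4: P0=S P1=I P2=O  mem[L4]=31
14. P2: store L1 := 8  bus=[BusUpgr]  L1: P0=I P1=I P2=M  mem[L1]=90
15. P2: store L0 := 7  bus=[BusRdX]  L0: P0=I P1=I P2=M  mem[L0]=60
16. P0: store L4 := 79  bus=[BusUpgr,Flush]  L4: P0=M P1=I P2=I  mem[L4]=37
17. P2: load  L1  bus=[-]  L1: P0=I P1=I P2=M  mem[L1]=90
18. P0: load  L0  bus=[BusRd]  L0: P0=S P1=I P2=O  mem[L0]=60
19. P0: load  L3  bus=[BusRd]  L3: P0=E P1=I P2=I  mem[L3]=20
20. P0: load  L0  bus=[-]  L0: P0=S P1=I P2=O  mem[L0]=60
21. P2: load  L1  bus=[-]  L1: P0=I P1=I P2=M  mem[L1]=90
22. P2: store L4 := 43  bus=[BusRdX,Flush]  L4: P0=I P1=I P2=M  mem[L4]=79
23. P0: load  L2  bus=[-]  L2: P0=M P1=I P2=I  mem[L2]=5
24. P2: load  L4  bus=[-]  L4: P0=I P1=I P2=M  mem[L4]=79

state = I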